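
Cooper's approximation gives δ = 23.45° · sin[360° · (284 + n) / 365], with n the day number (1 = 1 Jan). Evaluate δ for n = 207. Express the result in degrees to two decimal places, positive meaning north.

360 × (284 + 207) / 365 = 484.274°; sin(484.274°) = 0.8264.
δ = 23.45 × 0.8264 = 19.379° ≈ +19.38°.

+19.38°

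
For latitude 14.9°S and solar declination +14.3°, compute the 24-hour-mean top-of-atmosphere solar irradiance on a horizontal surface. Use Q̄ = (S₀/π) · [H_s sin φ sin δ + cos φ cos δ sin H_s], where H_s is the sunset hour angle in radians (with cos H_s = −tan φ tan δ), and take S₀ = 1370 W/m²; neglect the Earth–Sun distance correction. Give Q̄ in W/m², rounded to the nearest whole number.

366 W/m²

The sunset hour angle satisfies cos H_s = −tan φ tan δ = 0.0678, giving H_s = 86.11°. In radians, H_s = 1.5029.
H_s sin φ sin δ = 1.5029 × -0.2571 × 0.2470 = -0.0954.
cos φ cos δ sin H_s = 0.9664 × 0.9690 × 0.9977 = 0.9343.
Q̄ = (1370/π) × (-0.0954 + 0.9343) = 436.08 × 0.8389 = 365.83 W/m².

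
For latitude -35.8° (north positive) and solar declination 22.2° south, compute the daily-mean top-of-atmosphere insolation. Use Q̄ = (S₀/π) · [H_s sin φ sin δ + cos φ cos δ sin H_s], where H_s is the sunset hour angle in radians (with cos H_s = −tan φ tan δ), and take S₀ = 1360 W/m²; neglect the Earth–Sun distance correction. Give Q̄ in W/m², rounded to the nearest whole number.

490 W/m²

cos H_s = −tan(-35.8°) · tan(-22.2°) = -0.2943, so H_s = arccos(-0.2943) = 107.12°. In radians, H_s = 1.8696.
H_s sin φ sin δ = 1.8696 × -0.5850 × -0.3778 = 0.4132.
cos φ cos δ sin H_s = 0.8111 × 0.9259 × 0.9557 = 0.7177.
Q̄ = (1360/π) × (0.4132 + 0.7177) = 432.90 × 1.1309 = 489.57 W/m².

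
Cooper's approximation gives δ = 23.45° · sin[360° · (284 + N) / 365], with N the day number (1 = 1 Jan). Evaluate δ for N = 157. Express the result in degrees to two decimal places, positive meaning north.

360 × (284 + 157) / 365 = 434.959°; sin(434.959°) = 0.9657.
δ = 23.45 × 0.9657 = 22.646° ≈ +22.65°.

+22.65°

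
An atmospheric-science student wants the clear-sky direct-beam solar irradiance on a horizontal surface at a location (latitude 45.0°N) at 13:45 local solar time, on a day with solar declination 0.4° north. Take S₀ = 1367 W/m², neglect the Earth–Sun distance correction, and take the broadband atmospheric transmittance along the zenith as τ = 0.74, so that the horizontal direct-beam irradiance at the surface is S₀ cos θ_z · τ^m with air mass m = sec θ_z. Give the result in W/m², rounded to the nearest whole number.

Hour angle H = 15° × (13.75 − 12) = 26.25°.
cos θ_z = sin φ sin δ + cos φ cos δ cos H = (0.7071)(0.0070) + (0.7071)(1.0000)(0.8969) = 0.6391.
Air mass m = 1/cos θ_z = 1/0.6391 = 1.565; τ^m = 0.74^1.565 = 0.6242.
Surface direct beam = 1367 × 0.6391 × 0.6242 = 545.33 W/m².

545 W/m²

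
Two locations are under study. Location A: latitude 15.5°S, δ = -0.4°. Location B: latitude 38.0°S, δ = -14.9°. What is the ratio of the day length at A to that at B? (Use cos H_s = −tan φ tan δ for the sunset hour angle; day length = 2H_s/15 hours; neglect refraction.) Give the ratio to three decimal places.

A: H_s = arccos(−tan -15.5° · tan -0.4°) = 90.11°, so 2H_s/15 = 12.0147 h.
B: H_s = arccos(−tan -38.0° · tan -14.9°) = 102.00°, so 2H_s/15 = 13.6000 h.
Ratio A/B = 12.0147 / 13.6000 = 0.8834.

0.883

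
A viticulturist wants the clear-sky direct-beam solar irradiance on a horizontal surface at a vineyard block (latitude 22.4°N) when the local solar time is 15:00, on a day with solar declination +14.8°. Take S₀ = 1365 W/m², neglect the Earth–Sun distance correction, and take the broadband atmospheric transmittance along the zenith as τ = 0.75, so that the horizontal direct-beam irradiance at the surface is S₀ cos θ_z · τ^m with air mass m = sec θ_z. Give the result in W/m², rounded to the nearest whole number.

Hour angle H = 15° × (15 − 12) = 45.00°.
cos θ_z = sin φ sin δ + cos φ cos δ cos H = (0.3811)(0.2554) + (0.9245)(0.9668)(0.7071) = 0.7293.
Air mass m = 1/cos θ_z = 1/0.7293 = 1.371; τ^m = 0.75^1.371 = 0.6741.
Surface direct beam = 1365 × 0.7293 × 0.6741 = 671.06 W/m².

671 W/m²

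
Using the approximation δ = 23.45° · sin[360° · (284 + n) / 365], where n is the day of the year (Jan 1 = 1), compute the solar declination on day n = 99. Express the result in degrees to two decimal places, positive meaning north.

+7.15°

360 × (284 + 99) / 365 = 377.753°; sin(377.753°) = 0.3049.
δ = 23.45 × 0.3049 = 7.150° ≈ +7.15°.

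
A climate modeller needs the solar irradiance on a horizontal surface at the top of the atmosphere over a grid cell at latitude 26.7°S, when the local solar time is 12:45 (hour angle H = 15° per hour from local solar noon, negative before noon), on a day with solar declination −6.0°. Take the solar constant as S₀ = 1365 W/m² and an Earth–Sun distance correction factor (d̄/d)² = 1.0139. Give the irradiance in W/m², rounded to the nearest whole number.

1271 W/m²

Hour angle H = 15° × (12.75 − 12) = 11.25°.
With φ = -26.7°, δ = -6.0°, H = 11.25°: sin φ sin δ = 0.0470, cos φ cos δ cos H = 0.8714, so cos θ_z = 0.9184.
Top-of-atmosphere irradiance = S₀ (d̄/d)² cos θ_z = 1365 × 1.0139 × 0.9184 = 1271.04 W/m².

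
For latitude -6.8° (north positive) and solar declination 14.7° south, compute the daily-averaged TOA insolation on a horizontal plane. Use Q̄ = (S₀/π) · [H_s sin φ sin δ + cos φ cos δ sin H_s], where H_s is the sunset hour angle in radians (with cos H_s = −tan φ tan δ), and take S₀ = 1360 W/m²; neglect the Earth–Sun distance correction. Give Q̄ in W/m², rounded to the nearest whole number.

The sunset hour angle satisfies cos H_s = −tan φ tan δ = -0.0313, giving H_s = 91.79°. In radians, H_s = 1.6020.
H_s sin φ sin δ = 1.6020 × -0.1184 × -0.2538 = 0.0481.
cos φ cos δ sin H_s = 0.9930 × 0.9673 × 0.9995 = 0.9600.
Q̄ = (1360/π) × (0.0481 + 0.9600) = 432.90 × 1.0081 = 436.41 W/m².

436 W/m²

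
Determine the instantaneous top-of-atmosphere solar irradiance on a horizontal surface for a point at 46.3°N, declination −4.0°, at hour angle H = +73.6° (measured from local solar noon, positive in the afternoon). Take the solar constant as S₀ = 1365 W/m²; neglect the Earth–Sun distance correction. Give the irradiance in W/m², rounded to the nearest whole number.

cos θ_z = sin(46.3°) sin(-4.0°) + cos(46.3°) cos(-4.0°) cos(73.60°) = -0.0504 + 0.1946 = 0.1442.
Top-of-atmosphere irradiance = S₀ cos θ_z = 1365 × 0.1442 = 196.83 W/m².

197 W/m²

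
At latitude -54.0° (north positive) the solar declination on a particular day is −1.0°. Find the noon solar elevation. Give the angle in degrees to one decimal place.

At local solar noon the hour angle is zero, so the elevation is 90° − |φ − δ| = 90° − |-54.0° − (-1.0°)| = 90° − 53.0° = 37.0°.

37.0°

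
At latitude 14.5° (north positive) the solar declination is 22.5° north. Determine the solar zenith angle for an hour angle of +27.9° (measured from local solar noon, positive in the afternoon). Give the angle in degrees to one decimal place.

cos θ_z = sin φ sin δ + cos φ cos δ cos H = (0.2504)(0.3827) + (0.9681)(0.9239)(0.8838) = 0.8863.
θ_z = arccos(0.8863) = 27.59°.

27.6°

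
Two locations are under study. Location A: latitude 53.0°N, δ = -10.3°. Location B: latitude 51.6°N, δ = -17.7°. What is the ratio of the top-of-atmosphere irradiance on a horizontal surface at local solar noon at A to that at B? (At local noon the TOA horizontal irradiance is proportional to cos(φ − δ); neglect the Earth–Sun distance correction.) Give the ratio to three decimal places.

1.271

A: cos θ_z = cos(53.0° − (-10.3°)) = 0.4493.
B: cos θ_z = cos(51.6° − (-17.7°)) = 0.3535.
Ratio A/B = 0.4493 / 0.3535 = 1.2710.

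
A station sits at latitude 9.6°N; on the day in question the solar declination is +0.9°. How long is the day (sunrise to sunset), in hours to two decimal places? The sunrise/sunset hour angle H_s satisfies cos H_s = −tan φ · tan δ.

12.02 hours

The sunset hour angle satisfies cos H_s = −tan φ tan δ = -0.0027, giving H_s = 90.15°.
Day length = 2 H_s / 15° h⁻¹ = 180.30° / 15 = 12.020 h.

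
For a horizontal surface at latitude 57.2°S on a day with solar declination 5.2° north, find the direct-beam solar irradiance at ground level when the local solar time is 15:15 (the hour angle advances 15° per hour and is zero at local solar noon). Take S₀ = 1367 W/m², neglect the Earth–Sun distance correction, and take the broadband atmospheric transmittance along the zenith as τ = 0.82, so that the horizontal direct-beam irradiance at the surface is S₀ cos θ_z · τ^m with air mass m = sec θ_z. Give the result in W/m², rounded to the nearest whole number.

188 W/m²

Hour angle H = 15° × (15.25 − 12) = 48.75°.
cos θ_z = sin φ sin δ + cos φ cos δ cos H = (-0.8406)(0.0906) + (0.5417)(0.9959)(0.6593) = 0.2795.
Air mass m = 1/cos θ_z = 1/0.2795 = 3.578; τ^m = 0.82^3.578 = 0.4916.
Surface direct beam = 1367 × 0.2795 × 0.4916 = 187.83 W/m².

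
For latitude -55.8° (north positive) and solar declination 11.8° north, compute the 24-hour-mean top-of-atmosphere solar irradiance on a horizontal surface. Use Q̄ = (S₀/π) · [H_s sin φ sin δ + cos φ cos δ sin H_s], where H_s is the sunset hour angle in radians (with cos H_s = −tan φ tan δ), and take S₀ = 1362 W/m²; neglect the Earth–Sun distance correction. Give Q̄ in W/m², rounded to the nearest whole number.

cos H_s = −tan(-55.8°) · tan(11.8°) = 0.3074, so H_s = arccos(0.3074) = 72.10°. In radians, H_s = 1.2584.
H_s sin φ sin δ = 1.2584 × -0.8271 × 0.2045 = -0.2128.
cos φ cos δ sin H_s = 0.5621 × 0.9789 × 0.9516 = 0.5236.
Q̄ = (1362/π) × (-0.2128 + 0.5236) = 433.54 × 0.3108 = 134.74 W/m².

135 W/m²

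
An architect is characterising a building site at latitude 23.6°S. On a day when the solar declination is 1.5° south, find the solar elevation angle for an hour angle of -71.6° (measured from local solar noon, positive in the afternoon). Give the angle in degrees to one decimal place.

cos θ_z = sin φ sin δ + cos φ cos δ cos H = (-0.4003)(-0.0262) + (0.9164)(0.9997)(0.3156) = 0.2996.
θ_z = arccos(0.2996) = 72.57°, so the elevation is 90° − 72.57° = 17.43°.

17.4°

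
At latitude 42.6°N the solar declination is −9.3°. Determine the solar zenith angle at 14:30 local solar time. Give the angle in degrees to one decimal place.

Hour angle H = 15° × (14.5 − 12) = 37.50°.
With φ = 42.6°, δ = -9.3°, H = 37.50°: sin φ sin δ = -0.1094, cos φ cos δ cos H = 0.5763, so cos θ_z = 0.4669.
θ_z = arccos(0.4669) = 62.17°.

62.2°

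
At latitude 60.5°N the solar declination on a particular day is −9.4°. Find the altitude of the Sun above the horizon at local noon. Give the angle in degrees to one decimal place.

20.1°

At local solar noon the hour angle is zero, so the elevation is 90° − |φ − δ| = 90° − |60.5° − (-9.4°)| = 90° − 69.9° = 20.1°.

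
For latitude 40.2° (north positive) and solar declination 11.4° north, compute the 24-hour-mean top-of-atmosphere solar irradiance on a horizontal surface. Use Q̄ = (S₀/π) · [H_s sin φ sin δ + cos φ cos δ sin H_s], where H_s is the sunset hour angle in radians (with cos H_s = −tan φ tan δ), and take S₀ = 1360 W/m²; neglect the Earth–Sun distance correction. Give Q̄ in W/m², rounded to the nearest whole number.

416 W/m²

The sunset hour angle satisfies cos H_s = −tan φ tan δ = -0.1704, giving H_s = 99.81°. In radians, H_s = 1.7420.
H_s sin φ sin δ = 1.7420 × 0.6455 × 0.1977 = 0.2223.
cos φ cos δ sin H_s = 0.7638 × 0.9803 × 0.9854 = 0.7378.
Q̄ = (1360/π) × (0.2223 + 0.7378) = 432.90 × 0.9601 = 415.63 W/m².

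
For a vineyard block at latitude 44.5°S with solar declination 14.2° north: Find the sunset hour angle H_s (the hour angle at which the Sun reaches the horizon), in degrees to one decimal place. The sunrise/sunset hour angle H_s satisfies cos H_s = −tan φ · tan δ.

75.6°

The sunset hour angle satisfies cos H_s = −tan φ tan δ = 0.2487, giving H_s = 75.60°.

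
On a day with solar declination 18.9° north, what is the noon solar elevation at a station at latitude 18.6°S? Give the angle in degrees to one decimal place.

52.5°

At local solar noon the hour angle is zero, so the elevation is 90° − |φ − δ| = 90° − |-18.6° − (18.9°)| = 90° − 37.5° = 52.5°.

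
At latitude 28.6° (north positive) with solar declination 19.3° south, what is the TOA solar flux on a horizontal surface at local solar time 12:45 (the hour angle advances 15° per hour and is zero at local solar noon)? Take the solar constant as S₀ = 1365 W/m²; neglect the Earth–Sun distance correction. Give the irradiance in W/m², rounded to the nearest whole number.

893 W/m²

Hour angle H = 15° × (12.75 − 12) = 11.25°.
With φ = 28.6°, δ = -19.3°, H = 11.25°: sin φ sin δ = -0.1582, cos φ cos δ cos H = 0.8127, so cos θ_z = 0.6545.
Top-of-atmosphere irradiance = S₀ cos θ_z = 1365 × 0.6545 = 893.39 W/m².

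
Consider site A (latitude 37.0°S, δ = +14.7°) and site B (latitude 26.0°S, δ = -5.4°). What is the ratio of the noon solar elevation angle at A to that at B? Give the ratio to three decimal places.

0.552

A: 90° − |-37.0 − (14.7)| = 38.30°.
B: 90° − |-26.0 − (-5.4)| = 69.40°.
Ratio A/B = 38.3000 / 69.4000 = 0.5519.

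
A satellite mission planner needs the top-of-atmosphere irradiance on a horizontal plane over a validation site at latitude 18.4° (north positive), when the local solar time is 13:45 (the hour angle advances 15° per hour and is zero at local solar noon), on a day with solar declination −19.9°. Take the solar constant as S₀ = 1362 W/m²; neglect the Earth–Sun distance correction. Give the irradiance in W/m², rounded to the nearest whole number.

Hour angle H = 15° × (13.75 − 12) = 26.25°.
With φ = 18.4°, δ = -19.9°, H = 26.25°: sin φ sin δ = -0.1074, cos φ cos δ cos H = 0.8002, so cos θ_z = 0.6928.
Top-of-atmosphere irradiance = S₀ cos θ_z = 1362 × 0.6928 = 943.59 W/m².

944 W/m²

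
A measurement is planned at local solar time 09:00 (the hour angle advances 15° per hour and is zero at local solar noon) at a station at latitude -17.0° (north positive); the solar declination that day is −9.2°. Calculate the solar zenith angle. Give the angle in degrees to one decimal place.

Hour angle H = 15° × (9 − 12) = -45.00°.
cos θ_z = sin φ sin δ + cos φ cos δ cos H = (-0.2924)(-0.1599) + (0.9563)(0.9871)(0.7071) = 0.7142.
θ_z = arccos(0.7142) = 44.42°.

44.4°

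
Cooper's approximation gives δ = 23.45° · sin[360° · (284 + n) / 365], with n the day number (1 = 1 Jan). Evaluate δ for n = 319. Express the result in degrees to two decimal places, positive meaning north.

-19.15°

360 × (284 + 319) / 365 = 594.740°; sin(594.740°) = -0.8165.
δ = 23.45 × -0.8165 = -19.147° ≈ -19.15°.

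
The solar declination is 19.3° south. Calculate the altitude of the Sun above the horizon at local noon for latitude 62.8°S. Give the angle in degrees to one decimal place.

At local solar noon the hour angle is zero, so the elevation is 90° − |φ − δ| = 90° − |-62.8° − (-19.3°)| = 90° − 43.5° = 46.5°.

46.5°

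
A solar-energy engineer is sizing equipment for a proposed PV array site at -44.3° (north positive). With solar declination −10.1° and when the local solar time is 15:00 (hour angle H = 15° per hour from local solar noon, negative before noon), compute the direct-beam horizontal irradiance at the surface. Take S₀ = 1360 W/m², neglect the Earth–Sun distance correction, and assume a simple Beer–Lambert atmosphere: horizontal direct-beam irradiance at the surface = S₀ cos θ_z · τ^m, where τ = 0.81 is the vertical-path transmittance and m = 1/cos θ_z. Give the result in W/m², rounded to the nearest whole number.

Hour angle H = 15° × (15 − 12) = 45.00°.
cos θ_z = sin φ sin δ + cos φ cos δ cos H = (-0.6984)(-0.1754) + (0.7157)(0.9845)(0.7071) = 0.6207.
Air mass m = 1/cos θ_z = 1/0.6207 = 1.611; τ^m = 0.81^1.611 = 0.7121.
Surface direct beam = 1360 × 0.6207 × 0.7121 = 601.12 W/m².

601 W/m²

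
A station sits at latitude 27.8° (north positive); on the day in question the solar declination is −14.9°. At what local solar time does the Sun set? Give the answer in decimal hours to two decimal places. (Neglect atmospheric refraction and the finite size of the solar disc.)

17.46 h

−tan φ tan δ = −(0.5272)(-0.2661) = 0.1403; H_s = arccos(0.1403) = 81.93°.
Sunset is at 12 + H_s/15 = 12 + 5.462 = 17.462 h local solar time.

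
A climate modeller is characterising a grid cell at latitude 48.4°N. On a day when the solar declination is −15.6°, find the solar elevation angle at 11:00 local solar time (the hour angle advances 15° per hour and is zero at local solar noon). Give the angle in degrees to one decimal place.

24.6°

Hour angle H = 15° × (11 − 12) = -15.00°.
With φ = 48.4°, δ = -15.6°, H = -15.00°: sin φ sin δ = -0.2011, cos φ cos δ cos H = 0.6177, so cos θ_z = 0.4166.
θ_z = arccos(0.4166) = 65.38°, so the elevation is 90° − 65.38° = 24.62°.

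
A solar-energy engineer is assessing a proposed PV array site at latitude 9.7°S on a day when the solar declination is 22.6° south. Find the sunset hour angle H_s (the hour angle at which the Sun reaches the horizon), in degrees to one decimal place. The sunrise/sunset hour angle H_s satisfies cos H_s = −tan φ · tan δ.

−tan φ tan δ = −(-0.1709)(-0.4163) = -0.0711; H_s = arccos(-0.0711) = 94.08°.

94.1°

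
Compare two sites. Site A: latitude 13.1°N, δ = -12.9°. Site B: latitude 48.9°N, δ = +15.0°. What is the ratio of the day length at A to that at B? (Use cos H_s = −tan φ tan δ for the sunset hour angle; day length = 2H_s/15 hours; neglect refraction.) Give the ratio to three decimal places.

A: H_s = arccos(−tan 13.1° · tan -12.9°) = 86.94°, so 2H_s/15 = 11.5920 h.
B: H_s = arccos(−tan 48.9° · tan 15.0°) = 107.89°, so 2H_s/15 = 14.3853 h.
Ratio A/B = 11.5920 / 14.3853 = 0.8058.

0.806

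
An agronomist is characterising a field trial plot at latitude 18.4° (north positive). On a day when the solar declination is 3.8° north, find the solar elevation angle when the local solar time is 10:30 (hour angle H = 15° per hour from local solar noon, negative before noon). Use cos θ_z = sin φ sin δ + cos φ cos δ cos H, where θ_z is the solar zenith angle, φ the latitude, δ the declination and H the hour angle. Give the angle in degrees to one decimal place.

63.6°

Hour angle H = 15° × (10.5 − 12) = -22.50°.
With φ = 18.4°, δ = 3.8°, H = -22.50°: sin φ sin δ = 0.0209, cos φ cos δ cos H = 0.8747, so cos θ_z = 0.8956.
θ_z = arccos(0.8956) = 26.41°, so the elevation is 90° − 26.41° = 63.59°.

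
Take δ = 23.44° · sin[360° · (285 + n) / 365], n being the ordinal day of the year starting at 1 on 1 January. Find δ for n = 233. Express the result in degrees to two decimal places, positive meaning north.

+11.40°

360 × (285 + 233) / 365 = 510.904°; sin(510.904°) = 0.4863.
δ = 23.44 × 0.4863 = 11.399° ≈ +11.40°.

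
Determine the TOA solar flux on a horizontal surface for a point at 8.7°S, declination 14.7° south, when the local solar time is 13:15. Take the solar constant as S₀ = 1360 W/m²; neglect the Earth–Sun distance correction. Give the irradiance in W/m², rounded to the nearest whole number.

1284 W/m²

Hour angle H = 15° × (13.25 − 12) = 18.75°.
cos θ_z = sin φ sin δ + cos φ cos δ cos H = (-0.1513)(-0.2538) + (0.9885)(0.9673)(0.9469) = 0.9438.
Top-of-atmosphere irradiance = S₀ cos θ_z = 1360 × 0.9438 = 1283.57 W/m².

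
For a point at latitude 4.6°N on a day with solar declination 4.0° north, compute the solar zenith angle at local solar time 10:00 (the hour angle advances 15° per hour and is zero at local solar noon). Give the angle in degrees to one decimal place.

29.9°

Hour angle H = 15° × (10 − 12) = -30.00°.
cos θ_z = sin φ sin δ + cos φ cos δ cos H = (0.0802)(0.0698) + (0.9968)(0.9976)(0.8660) = 0.8668.
θ_z = arccos(0.8668) = 29.91°.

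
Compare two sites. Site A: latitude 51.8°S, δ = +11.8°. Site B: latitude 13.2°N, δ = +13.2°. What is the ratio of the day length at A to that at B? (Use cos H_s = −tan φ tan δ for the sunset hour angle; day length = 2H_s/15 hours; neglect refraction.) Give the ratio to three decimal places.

A: H_s = arccos(−tan -51.8° · tan 11.8°) = 74.60°, so 2H_s/15 = 9.9467 h.
B: H_s = arccos(−tan 13.2° · tan 13.2°) = 93.15°, so 2H_s/15 = 12.4200 h.
Ratio A/B = 9.9467 / 12.4200 = 0.8009.

0.801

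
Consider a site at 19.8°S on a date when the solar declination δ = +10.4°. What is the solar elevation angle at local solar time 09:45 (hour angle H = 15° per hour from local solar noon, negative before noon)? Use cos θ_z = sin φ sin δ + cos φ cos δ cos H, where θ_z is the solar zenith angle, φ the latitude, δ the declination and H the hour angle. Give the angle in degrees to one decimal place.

Hour angle H = 15° × (9.75 − 12) = -33.75°.
With φ = -19.8°, δ = 10.4°, H = -33.75°: sin φ sin δ = -0.0611, cos φ cos δ cos H = 0.7695, so cos θ_z = 0.7084.
θ_z = arccos(0.7084) = 44.90°, so the elevation is 90° − 44.90° = 45.10°.

45.1°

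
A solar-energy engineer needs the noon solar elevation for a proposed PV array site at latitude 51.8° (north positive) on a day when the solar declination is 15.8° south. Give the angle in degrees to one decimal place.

At local solar noon the hour angle is zero, so the elevation is 90° − |φ − δ| = 90° − |51.8° − (-15.8°)| = 90° − 67.6° = 22.4°.

22.4°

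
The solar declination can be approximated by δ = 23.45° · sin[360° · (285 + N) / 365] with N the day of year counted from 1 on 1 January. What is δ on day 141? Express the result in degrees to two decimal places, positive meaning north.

+20.34°

360 × (285 + 141) / 365 = 420.164°; sin(420.164°) = 0.8675.
δ = 23.45 × 0.8675 = 20.343° ≈ +20.34°.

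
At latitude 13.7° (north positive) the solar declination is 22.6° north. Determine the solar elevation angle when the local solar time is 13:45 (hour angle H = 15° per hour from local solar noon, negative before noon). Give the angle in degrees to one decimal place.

63.6°

Hour angle H = 15° × (13.75 − 12) = 26.25°.
cos θ_z = sin φ sin δ + cos φ cos δ cos H = (0.2368)(0.3843) + (0.9715)(0.9232)(0.8969) = 0.8954.
θ_z = arccos(0.8954) = 26.44°, so the elevation is 90° − 26.44° = 63.56°.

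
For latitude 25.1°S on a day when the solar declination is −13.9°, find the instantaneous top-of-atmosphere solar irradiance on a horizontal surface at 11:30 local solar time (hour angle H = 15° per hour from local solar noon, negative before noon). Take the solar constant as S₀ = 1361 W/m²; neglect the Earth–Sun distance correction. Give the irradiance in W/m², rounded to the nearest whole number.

1325 W/m²

Hour angle H = 15° × (11.5 − 12) = -7.50°.
cos θ_z = sin(-25.1°) sin(-13.9°) + cos(-25.1°) cos(-13.9°) cos(-7.50°) = 0.1019 + 0.8715 = 0.9734.
Top-of-atmosphere irradiance = S₀ cos θ_z = 1361 × 0.9734 = 1324.80 W/m².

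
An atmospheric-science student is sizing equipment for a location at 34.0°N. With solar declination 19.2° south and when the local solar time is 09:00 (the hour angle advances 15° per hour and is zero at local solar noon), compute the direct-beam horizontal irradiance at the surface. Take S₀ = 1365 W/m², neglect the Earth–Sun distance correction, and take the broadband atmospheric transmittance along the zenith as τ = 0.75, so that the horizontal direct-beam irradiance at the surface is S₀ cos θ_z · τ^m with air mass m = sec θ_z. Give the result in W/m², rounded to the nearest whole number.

232 W/m²

Hour angle H = 15° × (9 − 12) = -45.00°.
With φ = 34.0°, δ = -19.2°, H = -45.00°: sin φ sin δ = -0.1839, cos φ cos δ cos H = 0.5536, so cos θ_z = 0.3697.
Air mass m = 1/cos θ_z = 1/0.3697 = 2.705; τ^m = 0.75^2.705 = 0.4592.
Surface direct beam = 1365 × 0.3697 × 0.4592 = 231.73 W/m².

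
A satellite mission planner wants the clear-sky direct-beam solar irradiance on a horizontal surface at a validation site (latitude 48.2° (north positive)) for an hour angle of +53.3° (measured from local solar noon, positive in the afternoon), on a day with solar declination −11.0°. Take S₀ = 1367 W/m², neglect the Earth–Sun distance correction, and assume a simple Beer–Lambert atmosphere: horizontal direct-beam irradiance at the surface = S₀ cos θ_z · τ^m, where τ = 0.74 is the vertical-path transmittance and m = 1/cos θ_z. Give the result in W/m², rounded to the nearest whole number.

With φ = 48.2°, δ = -11.0°, H = 53.30°: sin φ sin δ = -0.1422, cos φ cos δ cos H = 0.3910, so cos θ_z = 0.2488.
Air mass m = 1/cos θ_z = 1/0.2488 = 4.019; τ^m = 0.74^4.019 = 0.2982.
Surface direct beam = 1367 × 0.2488 × 0.2982 = 101.42 W/m².

101 W/m²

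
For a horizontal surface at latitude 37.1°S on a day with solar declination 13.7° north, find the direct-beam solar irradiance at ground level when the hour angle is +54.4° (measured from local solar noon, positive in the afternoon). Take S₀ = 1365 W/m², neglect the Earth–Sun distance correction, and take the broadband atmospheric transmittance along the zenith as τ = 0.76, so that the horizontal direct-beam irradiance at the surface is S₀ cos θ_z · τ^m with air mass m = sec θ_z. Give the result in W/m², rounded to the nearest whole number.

173 W/m²

With φ = -37.1°, δ = 13.7°, H = 54.40°: sin φ sin δ = -0.1429, cos φ cos δ cos H = 0.4511, so cos θ_z = 0.3082.
Air mass m = 1/cos θ_z = 1/0.3082 = 3.245; τ^m = 0.76^3.245 = 0.4104.
Surface direct beam = 1365 × 0.3082 × 0.4104 = 172.65 W/m².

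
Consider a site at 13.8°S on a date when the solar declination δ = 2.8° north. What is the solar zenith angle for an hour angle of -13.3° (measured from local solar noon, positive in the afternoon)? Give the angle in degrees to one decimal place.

21.2°

cos θ_z = sin φ sin δ + cos φ cos δ cos H = (-0.2385)(0.0488) + (0.9711)(0.9988)(0.9732) = 0.9323.
θ_z = arccos(0.9323) = 21.20°.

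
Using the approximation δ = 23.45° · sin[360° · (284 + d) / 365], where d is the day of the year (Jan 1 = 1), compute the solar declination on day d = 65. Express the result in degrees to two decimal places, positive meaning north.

360 × (284 + 65) / 365 = 344.219°; sin(344.219°) = -0.2720.
δ = 23.45 × -0.2720 = -6.378° ≈ -6.38°.

-6.38°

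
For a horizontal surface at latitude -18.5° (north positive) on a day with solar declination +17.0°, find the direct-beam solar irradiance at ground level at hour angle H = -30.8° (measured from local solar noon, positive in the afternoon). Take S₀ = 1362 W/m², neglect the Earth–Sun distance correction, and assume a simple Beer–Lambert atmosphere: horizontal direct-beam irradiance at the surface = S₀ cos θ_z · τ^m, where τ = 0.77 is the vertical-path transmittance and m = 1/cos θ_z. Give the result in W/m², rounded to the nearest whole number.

cos θ_z = sin(-18.5°) sin(17.0°) + cos(-18.5°) cos(17.0°) cos(-30.80°) = -0.0928 + 0.7790 = 0.6862.
Air mass m = 1/cos θ_z = 1/0.6862 = 1.457; τ^m = 0.77^1.457 = 0.6833.
Surface direct beam = 1362 × 0.6862 × 0.6833 = 638.62 W/m².

639 W/m²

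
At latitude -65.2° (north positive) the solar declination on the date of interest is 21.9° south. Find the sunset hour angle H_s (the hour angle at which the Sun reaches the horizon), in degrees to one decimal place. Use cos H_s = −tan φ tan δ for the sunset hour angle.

150.5°

The sunset hour angle satisfies cos H_s = −tan φ tan δ = -0.8700, giving H_s = 150.46°.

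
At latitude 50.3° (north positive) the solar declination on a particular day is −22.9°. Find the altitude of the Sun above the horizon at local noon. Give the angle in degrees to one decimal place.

At local solar noon the hour angle is zero, so the elevation is 90° − |φ − δ| = 90° − |50.3° − (-22.9°)| = 90° − 73.2° = 16.8°.

16.8°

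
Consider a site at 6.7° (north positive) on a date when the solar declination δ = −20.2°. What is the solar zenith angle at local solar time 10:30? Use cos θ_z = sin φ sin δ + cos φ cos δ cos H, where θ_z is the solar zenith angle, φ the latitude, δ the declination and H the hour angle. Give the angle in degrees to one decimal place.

Hour angle H = 15° × (10.5 − 12) = -22.50°.
With φ = 6.7°, δ = -20.2°, H = -22.50°: sin φ sin δ = -0.0403, cos φ cos δ cos H = 0.8611, so cos θ_z = 0.8208.
θ_z = arccos(0.8208) = 34.84°.

34.8°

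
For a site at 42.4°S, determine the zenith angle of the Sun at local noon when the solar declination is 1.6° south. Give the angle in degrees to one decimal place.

40.8°

At local solar noon the hour angle is zero, so the zenith angle is |φ − δ| = |-42.4° − (-1.6°)| = 40.8°.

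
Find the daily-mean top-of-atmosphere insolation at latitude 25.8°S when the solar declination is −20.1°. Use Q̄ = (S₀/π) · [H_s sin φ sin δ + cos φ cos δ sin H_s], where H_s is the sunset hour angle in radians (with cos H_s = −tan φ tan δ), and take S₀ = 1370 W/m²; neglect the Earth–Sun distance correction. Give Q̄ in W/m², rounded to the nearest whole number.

477 W/m²

−tan φ tan δ = −(-0.4834)(-0.3659) = -0.1769; H_s = arccos(-0.1769) = 100.19°. In radians, H_s = 1.7486.
H_s sin φ sin δ = 1.7486 × -0.4352 × -0.3437 = 0.2616.
cos φ cos δ sin H_s = 0.9003 × 0.9391 × 0.9842 = 0.8321.
Q̄ = (1370/π) × (0.2616 + 0.8321) = 436.08 × 1.0937 = 476.94 W/m².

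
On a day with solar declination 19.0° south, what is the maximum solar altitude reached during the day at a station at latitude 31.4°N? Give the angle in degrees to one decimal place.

At local solar noon the hour angle is zero, so the elevation is 90° − |φ − δ| = 90° − |31.4° − (-19.0°)| = 90° − 50.4° = 39.6°.

39.6°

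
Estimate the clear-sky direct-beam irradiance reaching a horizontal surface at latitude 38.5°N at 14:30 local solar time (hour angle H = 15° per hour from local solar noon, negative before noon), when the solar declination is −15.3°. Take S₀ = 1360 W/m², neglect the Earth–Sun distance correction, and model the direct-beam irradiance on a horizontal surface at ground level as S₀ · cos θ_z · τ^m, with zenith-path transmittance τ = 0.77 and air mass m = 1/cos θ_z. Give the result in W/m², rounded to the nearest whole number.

324 W/m²

Hour angle H = 15° × (14.5 − 12) = 37.50°.
cos θ_z = sin φ sin δ + cos φ cos δ cos H = (0.6225)(-0.2639) + (0.7826)(0.9646)(0.7934) = 0.4347.
Air mass m = 1/cos θ_z = 1/0.4347 = 2.300; τ^m = 0.77^2.300 = 0.5482.
Surface direct beam = 1360 × 0.4347 × 0.5482 = 324.09 W/m².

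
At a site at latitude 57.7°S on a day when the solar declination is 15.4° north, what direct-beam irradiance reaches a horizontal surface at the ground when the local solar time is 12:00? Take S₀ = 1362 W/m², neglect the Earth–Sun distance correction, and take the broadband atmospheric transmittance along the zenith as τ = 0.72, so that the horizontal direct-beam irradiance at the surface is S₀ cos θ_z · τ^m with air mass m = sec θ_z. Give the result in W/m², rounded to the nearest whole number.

128 W/m²

Hour angle H = 15° × (12 − 12) = 0.00°.
With φ = -57.7°, δ = 15.4°, H = 0.00°: sin φ sin δ = -0.2245, cos φ cos δ cos H = 0.5152, so cos θ_z = 0.2907.
Air mass m = 1/cos θ_z = 1/0.2907 = 3.440; τ^m = 0.72^3.440 = 0.3230.
Surface direct beam = 1362 × 0.2907 × 0.3230 = 127.89 W/m².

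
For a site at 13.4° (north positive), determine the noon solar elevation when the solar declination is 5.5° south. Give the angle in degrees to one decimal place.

71.1°

At local solar noon the hour angle is zero, so the elevation is 90° − |φ − δ| = 90° − |13.4° − (-5.5°)| = 90° − 18.9° = 71.1°.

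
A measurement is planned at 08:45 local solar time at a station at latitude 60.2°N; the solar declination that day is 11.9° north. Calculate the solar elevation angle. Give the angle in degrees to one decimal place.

Hour angle H = 15° × (8.75 − 12) = -48.75°.
With φ = 60.2°, δ = 11.9°, H = -48.75°: sin φ sin δ = 0.1789, cos φ cos δ cos H = 0.3206, so cos θ_z = 0.4995.
θ_z = arccos(0.4995) = 60.03°, so the elevation is 90° − 60.03° = 29.97°.

30.0°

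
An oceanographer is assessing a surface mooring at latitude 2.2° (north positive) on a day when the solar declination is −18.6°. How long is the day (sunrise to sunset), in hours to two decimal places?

11.90 hours

cos H_s = −tan(2.2°) · tan(-18.6°) = 0.0129, so H_s = arccos(0.0129) = 89.26°.
Day length = 2 H_s / 15° h⁻¹ = 178.52° / 15 = 11.901 h.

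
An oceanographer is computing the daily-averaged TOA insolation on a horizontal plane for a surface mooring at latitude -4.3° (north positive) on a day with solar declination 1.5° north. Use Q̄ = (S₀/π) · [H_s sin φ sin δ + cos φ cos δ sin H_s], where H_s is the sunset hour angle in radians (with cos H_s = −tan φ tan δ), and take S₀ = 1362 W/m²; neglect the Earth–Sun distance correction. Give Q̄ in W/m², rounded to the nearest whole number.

The sunset hour angle satisfies cos H_s = −tan φ tan δ = 0.0020, giving H_s = 89.89°. In radians, H_s = 1.5689.
H_s sin φ sin δ = 1.5689 × -0.0750 × 0.0262 = -0.0031.
cos φ cos δ sin H_s = 0.9972 × 0.9997 × 1.0000 = 0.9969.
Q̄ = (1362/π) × (-0.0031 + 0.9969) = 433.54 × 0.9938 = 430.85 W/m².

431 W/m²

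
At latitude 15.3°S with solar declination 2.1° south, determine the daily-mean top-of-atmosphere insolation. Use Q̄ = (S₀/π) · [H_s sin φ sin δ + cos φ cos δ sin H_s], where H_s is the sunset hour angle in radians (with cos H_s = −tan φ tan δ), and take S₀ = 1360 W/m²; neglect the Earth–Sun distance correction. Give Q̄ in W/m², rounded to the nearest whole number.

424 W/m²

cos H_s = −tan(-15.3°) · tan(-2.1°) = -0.0100, so H_s = arccos(-0.0100) = 90.57°. In radians, H_s = 1.5807.
H_s sin φ sin δ = 1.5807 × -0.2639 × -0.0366 = 0.0153.
cos φ cos δ sin H_s = 0.9646 × 0.9993 × 1.0000 = 0.9639.
Q̄ = (1360/π) × (0.0153 + 0.9639) = 432.90 × 0.9792 = 423.90 W/m².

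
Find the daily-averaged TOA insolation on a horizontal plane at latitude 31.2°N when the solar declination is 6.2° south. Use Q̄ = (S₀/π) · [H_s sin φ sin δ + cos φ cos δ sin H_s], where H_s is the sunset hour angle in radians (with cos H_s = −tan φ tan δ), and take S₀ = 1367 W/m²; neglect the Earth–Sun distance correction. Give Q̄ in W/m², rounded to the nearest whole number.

The sunset hour angle satisfies cos H_s = −tan φ tan δ = 0.0658, giving H_s = 86.23°. In radians, H_s = 1.5050.
H_s sin φ sin δ = 1.5050 × 0.5180 × -0.1080 = -0.0842.
cos φ cos δ sin H_s = 0.8554 × 0.9942 × 0.9978 = 0.8486.
Q̄ = (1367/π) × (-0.0842 + 0.8486) = 435.13 × 0.7644 = 332.61 W/m².

333 W/m²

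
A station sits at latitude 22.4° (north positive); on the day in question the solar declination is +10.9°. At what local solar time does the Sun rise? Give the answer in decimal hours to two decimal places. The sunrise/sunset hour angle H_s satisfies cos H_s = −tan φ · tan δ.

−tan φ tan δ = −(0.4122)(0.1926) = -0.0794; H_s = arccos(-0.0794) = 94.55°.
Sunrise is at 12 − H_s/15 = 12 − 6.303 = 5.697 h local solar time.

5.70 h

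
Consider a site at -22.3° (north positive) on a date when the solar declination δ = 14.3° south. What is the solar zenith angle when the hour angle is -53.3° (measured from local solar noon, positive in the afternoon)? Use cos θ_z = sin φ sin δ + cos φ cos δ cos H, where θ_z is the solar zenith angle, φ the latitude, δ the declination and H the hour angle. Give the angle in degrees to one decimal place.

With φ = -22.3°, δ = -14.3°, H = -53.30°: sin φ sin δ = 0.0937, cos φ cos δ cos H = 0.5358, so cos θ_z = 0.6295.
θ_z = arccos(0.6295) = 50.99°.

51.0°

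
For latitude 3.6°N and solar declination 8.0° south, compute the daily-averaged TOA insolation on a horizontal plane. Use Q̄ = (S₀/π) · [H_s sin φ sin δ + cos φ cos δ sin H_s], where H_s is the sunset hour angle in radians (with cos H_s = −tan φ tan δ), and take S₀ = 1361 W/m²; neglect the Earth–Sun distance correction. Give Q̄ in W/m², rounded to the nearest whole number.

422 W/m²

The sunset hour angle satisfies cos H_s = −tan φ tan δ = 0.0088, giving H_s = 89.50°. In radians, H_s = 1.5621.
H_s sin φ sin δ = 1.5621 × 0.0628 × -0.1392 = -0.0137.
cos φ cos δ sin H_s = 0.9980 × 0.9903 × 1.0000 = 0.9883.
Q̄ = (1361/π) × (-0.0137 + 0.9883) = 433.22 × 0.9746 = 422.22 W/m².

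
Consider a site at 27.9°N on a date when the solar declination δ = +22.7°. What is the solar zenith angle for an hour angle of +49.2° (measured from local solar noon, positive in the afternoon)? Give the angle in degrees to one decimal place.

44.5°

cos θ_z = sin φ sin δ + cos φ cos δ cos H = (0.4679)(0.3859) + (0.8838)(0.9225)(0.6534) = 0.7133.
θ_z = arccos(0.7133) = 44.50°.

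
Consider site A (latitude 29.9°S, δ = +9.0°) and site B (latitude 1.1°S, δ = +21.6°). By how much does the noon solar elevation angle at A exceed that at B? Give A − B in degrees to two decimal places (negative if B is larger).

-16.20°

A: 90° − |-29.9 − (9.0)| = 51.10°.
B: 90° − |-1.1 − (21.6)| = 67.30°.
A − B = 51.10 − 67.30 = -16.20°.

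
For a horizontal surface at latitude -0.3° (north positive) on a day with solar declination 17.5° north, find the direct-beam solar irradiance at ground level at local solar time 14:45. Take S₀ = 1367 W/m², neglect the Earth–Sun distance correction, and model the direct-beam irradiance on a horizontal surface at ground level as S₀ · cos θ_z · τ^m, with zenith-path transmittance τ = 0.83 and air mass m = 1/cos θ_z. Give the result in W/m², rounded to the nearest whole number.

Hour angle H = 15° × (14.75 − 12) = 41.25°.
With φ = -0.3°, δ = 17.5°, H = 41.25°: sin φ sin δ = -0.0016, cos φ cos δ cos H = 0.7170, so cos θ_z = 0.7154.
Air mass m = 1/cos θ_z = 1/0.7154 = 1.398; τ^m = 0.83^1.398 = 0.7707.
Surface direct beam = 1367 × 0.7154 × 0.7707 = 753.71 W/m².

754 W/m²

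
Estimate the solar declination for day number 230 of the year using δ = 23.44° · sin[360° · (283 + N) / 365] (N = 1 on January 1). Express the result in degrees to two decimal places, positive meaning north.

360 × (283 + 230) / 365 = 505.973°; sin(505.973°) = 0.5596.
δ = 23.44 × 0.5596 = 13.117° ≈ +13.12°.

+13.12°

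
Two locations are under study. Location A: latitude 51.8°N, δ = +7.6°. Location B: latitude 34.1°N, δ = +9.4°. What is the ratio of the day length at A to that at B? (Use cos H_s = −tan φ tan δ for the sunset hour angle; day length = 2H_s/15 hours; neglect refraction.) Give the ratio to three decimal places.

1.034

A: H_s = arccos(−tan 51.8° · tan 7.6°) = 99.76°, so 2H_s/15 = 13.3013 h.
B: H_s = arccos(−tan 34.1° · tan 9.4°) = 96.44°, so 2H_s/15 = 12.8587 h.
Ratio A/B = 13.3013 / 12.8587 = 1.0344.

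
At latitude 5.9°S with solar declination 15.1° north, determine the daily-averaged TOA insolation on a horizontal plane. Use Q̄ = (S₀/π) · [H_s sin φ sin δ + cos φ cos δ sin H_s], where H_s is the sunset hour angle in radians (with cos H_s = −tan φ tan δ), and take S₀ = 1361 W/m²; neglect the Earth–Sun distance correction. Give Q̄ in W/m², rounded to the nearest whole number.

398 W/m²

cos H_s = −tan(-5.9°) · tan(15.1°) = 0.0279, so H_s = arccos(0.0279) = 88.40°. In radians, H_s = 1.5429.
H_s sin φ sin δ = 1.5429 × -0.1028 × 0.2605 = -0.0413.
cos φ cos δ sin H_s = 0.9947 × 0.9655 × 0.9996 = 0.9600.
Q̄ = (1361/π) × (-0.0413 + 0.9600) = 433.22 × 0.9187 = 398.00 W/m².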